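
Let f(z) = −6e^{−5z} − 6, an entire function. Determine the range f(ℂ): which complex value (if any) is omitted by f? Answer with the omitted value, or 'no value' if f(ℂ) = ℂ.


Little Picard bounds the complement of f(ℂ) to at most one point.
e^{−5z} is never zero on ℂ, so -6·e^{−5z} takes every value in ℂ ∖ {0}. Adding -6 shifts the range to ℂ ∖ {-6}. Thus f omits exactly the value -6.

Omitted value: -6.


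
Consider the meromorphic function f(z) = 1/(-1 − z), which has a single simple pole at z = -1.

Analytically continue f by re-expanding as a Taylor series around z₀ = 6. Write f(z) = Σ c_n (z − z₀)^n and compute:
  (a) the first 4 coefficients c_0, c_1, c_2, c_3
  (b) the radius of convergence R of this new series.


Let w = z − z₀, so z = z₀ + w.
Then -1 − z = -1 − (z₀ + w) = (-1 − z₀) − w = -7 − w.
f(z) = 1/(-7 − w) = (1/(-7)) · 1/(1 − w/(-7)) = Σ_{n≥0} w^n / (-7)^(n+1).
So c_n = 1/(-7)^(n+1):
  c_0 = 1/(-7)^1 = -1/7.
  c_1 = 1/(-7)^2 = 1/49.
  c_2 = 1/(-7)^3 = -1/343.
  c_3 = 1/(-7)^4 = 1/2401.
The series is valid for |w/d| < 1, i.e. |z − z₀| < |d|.
Radius of convergence: R = |-1 − z₀| = |-7| = 7 (distance from z₀ to the singularity z = -1).

c_0 = -1/7, c_1 = 1/49, c_2 = -1/343, c_3 = 1/2401; R = 7.


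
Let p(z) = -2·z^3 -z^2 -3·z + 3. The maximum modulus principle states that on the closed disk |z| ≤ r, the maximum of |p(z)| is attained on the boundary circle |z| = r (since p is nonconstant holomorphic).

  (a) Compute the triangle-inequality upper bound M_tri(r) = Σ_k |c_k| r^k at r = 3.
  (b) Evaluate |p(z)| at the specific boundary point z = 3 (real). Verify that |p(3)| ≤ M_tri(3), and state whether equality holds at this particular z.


Coefficients: c_0 = 3, c_1 = -3, c_2 = -1, c_3 = -2. Radius r = 3.
Part (a). Triangle bound: M_tri(r) = Σ_k |c_k| r^k
  = |3|·3^0 + |-3|·3^1 + |-1|·3^2 + |-2|·3^3
  = 3 + 9 + 9 + 54 = 75.
This bounds M(r) := max_{|z|=r} |p(z)| from above; equality holds iff all terms c_k z^k can be made to align in phase at a single z on |z|=r.
Part (b). At z = 3 (real, on the circle |z| = r):
  p(3) = (3)·3^0 + (-3)·3^1 + (-1)·3^2 + (-2)·3^3 = -69.
  |p(3)| = 69.
Check: |p(3)| = 69 ≤ 75 = M_tri(3). ✓ Equality does not hold at z = 3 (the coefficients have mixed signs, so the terms do not all align in phase there).

M_tri(3) = 75; |p(3)| = 69; equality at z=3: no.


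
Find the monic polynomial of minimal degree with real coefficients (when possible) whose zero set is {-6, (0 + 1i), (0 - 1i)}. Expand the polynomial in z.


The polynomial is p(z) = ∏_{α ∈ S} (z − α), where S = {-6, (0 + 1i), (0 - 1i)}.
Expanding the product yields: p(z) = z^3 + 6·z^2 + z + 6.
Note conjugate pairs combine to real quadratics: (z − (0+1i))(z − (0−1i)) = z² + 1.
The resulting polynomial has degree 3 and real coefficients as required.

p(z) = z^3 + 6·z^2 + z + 6.


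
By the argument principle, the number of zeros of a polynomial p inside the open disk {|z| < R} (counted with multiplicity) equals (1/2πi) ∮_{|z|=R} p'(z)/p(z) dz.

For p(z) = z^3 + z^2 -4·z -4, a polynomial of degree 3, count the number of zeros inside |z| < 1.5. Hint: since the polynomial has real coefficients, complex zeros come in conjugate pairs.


The zeros of p are: 2, -1, -2.
Their magnitudes are: 2, 1, 2.
Zeros with |z| < R = 1.5: -1.
Count = 1.
By the argument principle, (1/2πi) ∮_{|z|=R} p'(z)/p(z) dz equals exactly this count.

Number of zeros inside |z| < 1.5: 1.


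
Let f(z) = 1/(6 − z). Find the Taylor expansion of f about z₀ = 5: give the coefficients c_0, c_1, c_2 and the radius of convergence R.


Let w = z − z₀, so z = z₀ + w.
Then 6 − z = 6 − (z₀ + w) = (6 − z₀) − w = 1 − w.
f(z) = 1/(1 − w) = (1/(1)) · 1/(1 − w/(1)) = Σ_{n≥0} w^n / (1)^(n+1).
So c_n = 1/(1)^(n+1):
  c_0 = 1/(1)^1 = 1.
  c_1 = 1/(1)^2 = 1.
  c_2 = 1/(1)^3 = 1.
The series is valid for |w/d| < 1, i.e. |z − z₀| < |d|.
Radius of convergence: R = |6 − z₀| = |1| = 1 (distance from z₀ to the singularity z = 6).

c_0 = 1, c_1 = 1, c_2 = 1; R = 1.


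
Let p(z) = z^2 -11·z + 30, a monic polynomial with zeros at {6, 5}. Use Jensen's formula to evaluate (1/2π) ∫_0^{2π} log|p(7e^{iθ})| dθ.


Zeros: 5, 6; r = 7.
Inside |z| < r: 5, 6. Outside (|z| ≥ r): ∅.
p(0) = 30, so log|p(0)| = log(30) = 3.4012.
Apply Jensen: I(r) = log|p(0)| + Σ_k log(r/|z_k|), summed over zeros inside |z| < r.
  log(r/|z_k|) for z_k = 6: log(7/6) = 0.1542
  log(r/|z_k|) for z_k = 5: log(7/5) = 0.3365
Sum over inside zeros: 0.4906.
I(r) = log|p(0)| + (inside sum) = 3.4012 + 0.4906 = 3.8918.
Closed form (all zeros inside, monic): I(r) = n·log(r) = 2·log(7) = 3.8918. ✓

I(r) ≈ 3.8918.


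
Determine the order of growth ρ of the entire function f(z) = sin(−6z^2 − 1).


Write sin(w) = (e^{iw} ± e^{−iw})/(2 or 2i), so |sin(w)| ≤ e^{|w|}. With w = −6z^2 − 1, |w| ≤ 6r^2 + 1 on |z|=r, giving M(r) ≤ e^{6r^2 + 1} and ρ ≤ 2. For the lower bound, choose z on |z|=r with -6z^2 purely imaginary of modulus 6r^2; then |sin(−6z^2 − 1)| grows like e^{6r^2}/2, so ρ ≥ 2. Hence ρ = 2.
Therefore ρ = 2.

Order ρ = 2.


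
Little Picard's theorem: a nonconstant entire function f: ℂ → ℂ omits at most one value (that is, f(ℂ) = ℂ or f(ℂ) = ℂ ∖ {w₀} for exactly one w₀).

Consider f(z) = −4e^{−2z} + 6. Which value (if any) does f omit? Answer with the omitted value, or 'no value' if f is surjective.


Little Picard bounds the complement of f(ℂ) to at most one point.
e^{−2z} is never zero on ℂ, so -4·e^{−2z} takes every value in ℂ ∖ {0}. Adding 6 shifts the range to ℂ ∖ {6}. Thus f omits exactly the value 6.

Omitted value: 6.


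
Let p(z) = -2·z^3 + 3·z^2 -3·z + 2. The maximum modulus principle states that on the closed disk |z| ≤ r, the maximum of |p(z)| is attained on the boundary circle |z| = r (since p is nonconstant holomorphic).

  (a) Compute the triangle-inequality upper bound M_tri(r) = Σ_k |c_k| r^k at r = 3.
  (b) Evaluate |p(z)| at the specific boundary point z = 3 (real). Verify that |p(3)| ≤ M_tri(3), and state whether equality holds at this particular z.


Coefficients: c_0 = 2, c_1 = -3, c_2 = 3, c_3 = -2. Radius r = 3.
Part (a). Triangle bound: M_tri(r) = Σ_k |c_k| r^k
  = |2|·3^0 + |-3|·3^1 + |3|·3^2 + |-2|·3^3
  = 2 + 9 + 27 + 54 = 92.
This bounds M(r) := max_{|z|=r} |p(z)| from above; equality holds iff all terms c_k z^k can be made to align in phase at a single z on |z|=r.
Part (b). At z = 3 (real, on the circle |z| = r):
  p(3) = (2)·3^0 + (-3)·3^1 + (3)·3^2 + (-2)·3^3 = -34.
  |p(3)| = 34.
Check: |p(3)| = 34 ≤ 92 = M_tri(3). ✓ Equality does not hold at z = 3 (the coefficients have mixed signs, so the terms do not all align in phase there).

M_tri(3) = 92; |p(3)| = 34; equality at z=3: no.


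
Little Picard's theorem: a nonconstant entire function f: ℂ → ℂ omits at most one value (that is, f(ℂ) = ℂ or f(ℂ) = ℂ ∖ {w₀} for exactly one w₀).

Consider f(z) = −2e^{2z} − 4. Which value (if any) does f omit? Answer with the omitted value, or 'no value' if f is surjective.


Little Picard bounds the complement of f(ℂ) to at most one point.
e^{2z} is never zero on ℂ, so -2·e^{2z} takes every value in ℂ ∖ {0}. Adding -4 shifts the range to ℂ ∖ {-4}. Thus f omits exactly the value -4.

Omitted value: -4.


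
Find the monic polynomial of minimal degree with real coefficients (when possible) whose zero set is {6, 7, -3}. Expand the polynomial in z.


The polynomial is p(z) = ∏_{α ∈ S} (z − α), where S = {6, 7, -3}.
Expanding the product yields: p(z) = z^3 -10·z^2 + 3·z + 126.
The resulting polynomial has degree 3 and real coefficients as required.

p(z) = z^3 -10·z^2 + 3·z + 126.


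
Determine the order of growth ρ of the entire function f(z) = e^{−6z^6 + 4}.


|e^{−6z^6 + 4}| = e^{Re(-6·z^6) + 4} ≤ e^{6|z|^6 + 4} = e^{6r^6 + 4} on |z| = r, so ρ ≤ 6. Choosing z on |z|=r so that -6·z^6 is real positive (always possible by picking arg z appropriately) gives |f(z)| = e^{6r^6 + 4}, matching the bound. The additive constant 4 does not affect log log M(r) ~ 6·log r. Hence ρ = 6.
Therefore ρ = 6.

Order ρ = 6.


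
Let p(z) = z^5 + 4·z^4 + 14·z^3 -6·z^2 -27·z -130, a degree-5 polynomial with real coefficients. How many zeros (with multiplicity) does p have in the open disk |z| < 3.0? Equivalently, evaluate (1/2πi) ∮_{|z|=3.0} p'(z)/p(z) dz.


The zeros of p are: 2, (-2 + 3i), (-2 - 3i), (-1 + 2i), (-1 - 2i).
Their magnitudes are: 2, 3.606, 3.606, 2.236, 2.236.
Zeros with |z| < R = 3.0: 2, (-1 + 2i), (-1 - 2i).
Count = 3.
By the argument principle, (1/2πi) ∮_{|z|=R} p'(z)/p(z) dz equals exactly this count.

Number of zeros inside |z| < 3.0: 3.


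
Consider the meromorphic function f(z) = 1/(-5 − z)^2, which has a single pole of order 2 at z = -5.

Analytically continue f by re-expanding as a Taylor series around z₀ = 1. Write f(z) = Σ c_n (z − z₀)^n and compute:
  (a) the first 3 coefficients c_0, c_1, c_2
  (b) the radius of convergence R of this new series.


Let w = z − z₀, so z = z₀ + w.
Then -5 − z = -5 − (z₀ + w) = (-5 − z₀) − w = -6 − w.
f(z) = 1/(-6 − w)^2 = (1/(-6)^2) · (1 − w/(-6))^{−2}.
By the binomial series (1−u)^{−2} = Σ_{n≥0} C(n+1, 1) u^n for |u|<1, with u = w/(-6):
  c_n = C(n+1, 1) / (-6)^(n+2).
  c_0 = 1/(-6)^2 = 1/36.
  c_1 = 2/(-6)^3 = -1/108.
  c_2 = 3/(-6)^4 = 1/432.
The series is valid for |w/d| < 1, i.e. |z − z₀| < |d|.
Radius of convergence: R = |-5 − z₀| = |-6| = 6 (distance from z₀ to the singularity z = -5).

c_0 = 1/36, c_1 = -1/108, c_2 = 1/432; R = 6.


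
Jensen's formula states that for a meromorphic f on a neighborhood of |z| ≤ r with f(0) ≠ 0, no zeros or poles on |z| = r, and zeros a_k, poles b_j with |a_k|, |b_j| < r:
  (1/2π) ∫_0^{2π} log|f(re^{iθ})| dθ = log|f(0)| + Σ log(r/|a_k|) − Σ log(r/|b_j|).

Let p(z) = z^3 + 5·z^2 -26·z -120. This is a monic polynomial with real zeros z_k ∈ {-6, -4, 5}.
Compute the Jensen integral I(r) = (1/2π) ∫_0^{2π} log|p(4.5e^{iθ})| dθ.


Zeros: -6, -4, 5; r = 4.5.
Inside |z| < r: -4. Outside (|z| ≥ r): -6, 5.
p(0) = -120, so log|p(0)| = log(120) = 4.7875.
Apply Jensen: I(r) = log|p(0)| + Σ_k log(r/|z_k|), summed over zeros inside |z| < r.
  log(r/|z_k|) for z_k = -4: log(4.5/4) = 0.1178
  Outside zeros (-6, 5) contribute nothing to the Jensen sum.
Sum over inside zeros: 0.1178.
I(r) = log|p(0)| + (inside sum) = 4.7875 + 0.1178 = 4.9053.
Note: since some zeros are outside |z| ≤ r, the simplified n·log(r) form does NOT apply — only the inside zeros contribute.

I(r) ≈ 4.9053.


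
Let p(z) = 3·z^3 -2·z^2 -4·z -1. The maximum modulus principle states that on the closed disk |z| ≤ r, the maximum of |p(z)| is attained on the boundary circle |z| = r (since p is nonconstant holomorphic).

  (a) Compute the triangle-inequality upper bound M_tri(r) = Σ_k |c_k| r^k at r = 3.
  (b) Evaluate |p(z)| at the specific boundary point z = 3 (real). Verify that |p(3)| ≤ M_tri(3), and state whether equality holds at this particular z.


Coefficients: c_0 = -1, c_1 = -4, c_2 = -2, c_3 = 3. Radius r = 3.
Part (a). Triangle bound: M_tri(r) = Σ_k |c_k| r^k
  = |-1|·3^0 + |-4|·3^1 + |-2|·3^2 + |3|·3^3
  = 1 + 12 + 18 + 81 = 112.
This bounds M(r) := max_{|z|=r} |p(z)| from above; equality holds iff all terms c_k z^k can be made to align in phase at a single z on |z|=r.
Part (b). At z = 3 (real, on the circle |z| = r):
  p(3) = (-1)·3^0 + (-4)·3^1 + (-2)·3^2 + (3)·3^3 = 50.
  |p(3)| = 50.
Check: |p(3)| = 50 ≤ 112 = M_tri(3). ✓ Equality does not hold at z = 3 (the coefficients have mixed signs, so the terms do not all align in phase there).

M_tri(3) = 112; |p(3)| = 50; equality at z=3: no.


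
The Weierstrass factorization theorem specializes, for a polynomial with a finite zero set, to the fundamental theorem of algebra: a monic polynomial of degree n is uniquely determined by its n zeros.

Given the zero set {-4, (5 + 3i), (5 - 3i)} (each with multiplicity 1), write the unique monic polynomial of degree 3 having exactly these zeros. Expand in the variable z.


The polynomial is p(z) = ∏_{α ∈ S} (z − α), where S = {-4, (5 + 3i), (5 - 3i)}.
Expanding the product yields: p(z) = z^3 -6·z^2 -6·z + 136.
Note conjugate pairs combine to real quadratics: (z − (5+3i))(z − (5−3i)) = z² − 10z + 34.
The resulting polynomial has degree 3 and real coefficients as required.

p(z) = z^3 -6·z^2 -6·z + 136.


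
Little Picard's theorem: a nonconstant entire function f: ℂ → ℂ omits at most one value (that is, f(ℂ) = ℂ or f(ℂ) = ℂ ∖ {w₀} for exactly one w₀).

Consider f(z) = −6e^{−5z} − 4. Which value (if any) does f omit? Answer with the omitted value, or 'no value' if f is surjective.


Little Picard bounds the complement of f(ℂ) to at most one point.
e^{−5z} is never zero on ℂ, so -6·e^{−5z} takes every value in ℂ ∖ {0}. Adding -4 shifts the range to ℂ ∖ {-4}. Thus f omits exactly the value -4.

Omitted value: -4.


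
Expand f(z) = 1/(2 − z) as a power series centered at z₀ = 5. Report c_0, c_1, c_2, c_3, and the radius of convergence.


Let w = z − z₀, so z = z₀ + w.
Then 2 − z = 2 − (z₀ + w) = (2 − z₀) − w = -3 − w.
f(z) = 1/(-3 − w) = (1/(-3)) · 1/(1 − w/(-3)) = Σ_{n≥0} w^n / (-3)^(n+1).
So c_n = 1/(-3)^(n+1):
  c_0 = 1/(-3)^1 = -1/3.
  c_1 = 1/(-3)^2 = 1/9.
  c_2 = 1/(-3)^3 = -1/27.
  c_3 = 1/(-3)^4 = 1/81.
The series is valid for |w/d| < 1, i.e. |z − z₀| < |d|.
Radius of convergence: R = |2 − z₀| = |-3| = 3 (distance from z₀ to the singularity z = 2).

c_0 = -1/3, c_1 = 1/9, c_2 = -1/27, c_3 = 1/81; R = 3.


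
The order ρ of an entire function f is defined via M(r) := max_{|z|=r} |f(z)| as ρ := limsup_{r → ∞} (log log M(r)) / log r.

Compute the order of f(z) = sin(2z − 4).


sin(w) is a linear combination of e^{iw} and e^{−iw} (or e^w, e^{−w} in the hyperbolic case), so |sin(w)| ≤ e^{|w|}. With w = 2z − 4, |w| ≤ 2|z| + 4 = 2r + 4 on |z| = r, giving M(r) ≤ e^{2r + 4}, so ρ ≤ 1. On a suitable ray (z = it for sin/cos; z = t for sinh/cosh, t real → ∞), |sin(2z − 4)| grows like e^{2|t|}/2, so ρ ≥ 1. Hence ρ = 1.
Therefore ρ = 1.

Order ρ = 1.


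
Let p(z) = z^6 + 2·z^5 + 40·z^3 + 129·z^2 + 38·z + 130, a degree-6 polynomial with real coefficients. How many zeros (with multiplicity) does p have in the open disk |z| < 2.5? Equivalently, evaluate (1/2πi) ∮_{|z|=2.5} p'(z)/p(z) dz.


The zeros of p are: (-3 + 1i), (-3 - 1i), (2 + 3i), (2 - 3i), (0 + 1i), (0 - 1i).
Their magnitudes are: 3.162, 3.162, 3.606, 3.606, 1, 1.
Zeros with |z| < R = 2.5: (0 + 1i), (0 - 1i).
Count = 2.
By the argument principle, (1/2πi) ∮_{|z|=R} p'(z)/p(z) dz equals exactly this count.

Number of zeros inside |z| < 2.5: 2.


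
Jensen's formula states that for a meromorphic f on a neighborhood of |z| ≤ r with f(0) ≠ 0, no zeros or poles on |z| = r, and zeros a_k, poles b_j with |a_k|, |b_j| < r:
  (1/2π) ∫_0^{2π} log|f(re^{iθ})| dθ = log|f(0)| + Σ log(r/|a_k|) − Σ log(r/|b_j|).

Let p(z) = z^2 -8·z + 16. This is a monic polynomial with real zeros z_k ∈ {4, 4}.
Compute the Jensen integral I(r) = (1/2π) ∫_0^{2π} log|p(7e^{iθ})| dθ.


Zeros: 4, 4; r = 7.
Inside |z| < r: 4, 4. Outside (|z| ≥ r): ∅.
p(0) = 16, so log|p(0)| = log(16) = 2.7726.
Apply Jensen: I(r) = log|p(0)| + Σ_k log(r/|z_k|), summed over zeros inside |z| < r.
  log(r/|z_k|) for z_k = 4: log(7/4) = 0.5596
  log(r/|z_k|) for z_k = 4: log(7/4) = 0.5596
Sum over inside zeros: 1.1192.
I(r) = log|p(0)| + (inside sum) = 2.7726 + 1.1192 = 3.8918.
Closed form (all zeros inside, monic): I(r) = n·log(r) = 2·log(7) = 3.8918. ✓

I(r) ≈ 3.8918.


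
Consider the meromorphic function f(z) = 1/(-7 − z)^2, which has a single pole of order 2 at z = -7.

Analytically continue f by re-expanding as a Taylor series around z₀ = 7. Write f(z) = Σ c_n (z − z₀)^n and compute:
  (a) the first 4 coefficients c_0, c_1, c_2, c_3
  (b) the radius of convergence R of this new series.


Let w = z − z₀, so z = z₀ + w.
Then -7 − z = -7 − (z₀ + w) = (-7 − z₀) − w = -14 − w.
f(z) = 1/(-14 − w)^2 = (1/(-14)^2) · (1 − w/(-14))^{−2}.
By the binomial series (1−u)^{−2} = Σ_{n≥0} C(n+1, 1) u^n for |u|<1, with u = w/(-14):
  c_n = C(n+1, 1) / (-14)^(n+2).
  c_0 = 1/(-14)^2 = 1/196.
  c_1 = 2/(-14)^3 = -1/1372.
  c_2 = 3/(-14)^4 = 3/38416.
  c_3 = 4/(-14)^5 = -1/134456.
The series is valid for |w/d| < 1, i.e. |z − z₀| < |d|.
Radius of convergence: R = |-7 − z₀| = |-14| = 14 (distance from z₀ to the singularity z = -7).

c_0 = 1/196, c_1 = -1/1372, c_2 = 3/38416, c_3 = -1/134456; R = 14.


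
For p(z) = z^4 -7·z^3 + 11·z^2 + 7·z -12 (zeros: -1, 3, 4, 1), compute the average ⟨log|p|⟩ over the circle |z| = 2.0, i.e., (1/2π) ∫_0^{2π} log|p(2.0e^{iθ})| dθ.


Zeros: -1, 1, 3, 4; r = 2.0.
Inside |z| < r: -1, 1. Outside (|z| ≥ r): 3, 4.
p(0) = -12, so log|p(0)| = log(12) = 2.4849.
Apply Jensen: I(r) = log|p(0)| + Σ_k log(r/|z_k|), summed over zeros inside |z| < r.
  log(r/|z_k|) for z_k = -1: log(2.0/1) = 0.6931
  log(r/|z_k|) for z_k = 1: log(2.0/1) = 0.6931
  Outside zeros (3, 4) contribute nothing to the Jensen sum.
Sum over inside zeros: 1.3863.
I(r) = log|p(0)| + (inside sum) = 2.4849 + 1.3863 = 3.8712.
Note: since some zeros are outside |z| ≤ r, the simplified n·log(r) form does NOT apply — only the inside zeros contribute.

I(r) ≈ 3.8712.


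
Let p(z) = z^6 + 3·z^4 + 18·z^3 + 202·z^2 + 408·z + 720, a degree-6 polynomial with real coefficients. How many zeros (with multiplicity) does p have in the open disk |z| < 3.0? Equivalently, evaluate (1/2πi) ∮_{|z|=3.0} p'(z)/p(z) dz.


The zeros of p are: (3 + 3i), (3 - 3i), (-2 + 2i), (-2 - 2i), (-1 + 2i), (-1 - 2i).
Their magnitudes are: 4.243, 4.243, 2.828, 2.828, 2.236, 2.236.
Zeros with |z| < R = 3.0: (-2 + 2i), (-2 - 2i), (-1 + 2i), (-1 - 2i).
Count = 4.
By the argument principle, (1/2πi) ∮_{|z|=R} p'(z)/p(z) dz equals exactly this count.

Number of zeros inside |z| < 3.0: 4.


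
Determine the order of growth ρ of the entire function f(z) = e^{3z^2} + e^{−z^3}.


Each summand is entire of order 2 and 3 respectively (as in the single-exponential case). The order of a sum is at most the max of the orders, so ρ ≤ 3. For the lower bound: on |z|=r choose arg z so that -1z^3 is real positive; then |e^{-1z^3}| = e^{1r^3} while |e^{3z^2}| ≤ e^{3r^2} = o(e^{1r^3}). So |f| ≥ e^{1r^3}(1 − o(1)) and ρ ≥ 3. Hence ρ = max(2, 3) = 3.
Therefore ρ = 3.

Order ρ = 3.


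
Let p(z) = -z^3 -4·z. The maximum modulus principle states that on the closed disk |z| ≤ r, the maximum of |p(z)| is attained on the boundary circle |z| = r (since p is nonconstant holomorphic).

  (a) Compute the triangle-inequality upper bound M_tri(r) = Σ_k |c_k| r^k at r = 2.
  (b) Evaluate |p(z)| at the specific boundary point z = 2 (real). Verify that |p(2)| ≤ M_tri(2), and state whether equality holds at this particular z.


Coefficients: c_0 = 0, c_1 = -4, c_2 = 0, c_3 = -1. Radius r = 2.
Part (a). Triangle bound: M_tri(r) = Σ_k |c_k| r^k
  = |0|·2^0 + |-4|·2^1 + |0|·2^2 + |-1|·2^3
  = 0 + 8 + 0 + 8 = 16.
This bounds M(r) := max_{|z|=r} |p(z)| from above; equality holds iff all terms c_k z^k can be made to align in phase at a single z on |z|=r.
Part (b). At z = 2 (real, on the circle |z| = r):
  p(2) = (0)·2^0 + (-4)·2^1 + (0)·2^2 + (-1)·2^3 = -16.
  |p(2)| = 16.
Since all nonzero coefficients share the same sign, |p(2)| = 16 = M_tri(2); the triangle bound is attained at z = 2, so in fact M(r) = 16.

M_tri(2) = 16; |p(2)| = 16; equality at z=2: yes.


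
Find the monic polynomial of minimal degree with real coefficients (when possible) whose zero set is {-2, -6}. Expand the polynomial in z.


The polynomial is p(z) = ∏_{α ∈ S} (z − α), where S = {-2, -6}.
Expanding the product yields: p(z) = z^2 + 8·z + 12.
The resulting polynomial has degree 2 and real coefficients as required.

p(z) = z^2 + 8·z + 12.


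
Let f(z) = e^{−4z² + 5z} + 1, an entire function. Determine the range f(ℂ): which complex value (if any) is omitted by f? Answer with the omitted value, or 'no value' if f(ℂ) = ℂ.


Little Picard bounds the complement of f(ℂ) to at most one point.
The exponent g(z) = −4z² + 5z is a nonconstant polynomial, hence surjective onto ℂ. So e^{g(z)} takes every value in {e^w : w ∈ ℂ} = ℂ ∖ {0}. Adding 1 shifts the range to ℂ ∖ {1}. f omits exactly 1.

Omitted value: 1.


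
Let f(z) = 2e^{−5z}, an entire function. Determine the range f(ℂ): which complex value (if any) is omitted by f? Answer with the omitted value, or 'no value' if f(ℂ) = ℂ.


Little Picard bounds the complement of f(ℂ) to at most one point.
e^{−5z} is never zero on ℂ, so 2·e^{−5z} takes every value in ℂ ∖ {0}. Adding 0 shifts the range to ℂ ∖ {0}. Thus f omits exactly the value 0.

Omitted value: 0.


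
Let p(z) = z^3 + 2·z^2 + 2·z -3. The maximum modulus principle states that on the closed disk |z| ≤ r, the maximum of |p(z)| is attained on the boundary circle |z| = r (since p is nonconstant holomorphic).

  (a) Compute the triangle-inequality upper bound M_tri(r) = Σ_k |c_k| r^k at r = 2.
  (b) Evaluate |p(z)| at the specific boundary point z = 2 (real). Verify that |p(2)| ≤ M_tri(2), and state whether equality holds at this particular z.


Coefficients: c_0 = -3, c_1 = 2, c_2 = 2, c_3 = 1. Radius r = 2.
Part (a). Triangle bound: M_tri(r) = Σ_k |c_k| r^k
  = |-3|·2^0 + |2|·2^1 + |2|·2^2 + |1|·2^3
  = 3 + 4 + 8 + 8 = 23.
This bounds M(r) := max_{|z|=r} |p(z)| from above; equality holds iff all terms c_k z^k can be made to align in phase at a single z on |z|=r.
Part (b). At z = 2 (real, on the circle |z| = r):
  p(2) = (-3)·2^0 + (2)·2^1 + (2)·2^2 + (1)·2^3 = 17.
  |p(2)| = 17.
Check: |p(2)| = 17 ≤ 23 = M_tri(2). ✓ Equality does not hold at z = 2 (the coefficients have mixed signs, so the terms do not all align in phase there).

M_tri(2) = 23; |p(2)| = 17; equality at z=2: no.


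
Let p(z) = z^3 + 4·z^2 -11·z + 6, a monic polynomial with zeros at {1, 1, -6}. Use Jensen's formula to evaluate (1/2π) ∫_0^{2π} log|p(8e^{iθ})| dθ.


Zeros: -6, 1, 1; r = 8.
Inside |z| < r: -6, 1, 1. Outside (|z| ≥ r): ∅.
p(0) = 6, so log|p(0)| = log(6) = 1.7918.
Apply Jensen: I(r) = log|p(0)| + Σ_k log(r/|z_k|), summed over zeros inside |z| < r.
  log(r/|z_k|) for z_k = 1: log(8/1) = 2.0794
  log(r/|z_k|) for z_k = 1: log(8/1) = 2.0794
  log(r/|z_k|) for z_k = -6: log(8/6) = 0.2877
Sum over inside zeros: 4.4466.
I(r) = log|p(0)| + (inside sum) = 1.7918 + 4.4466 = 6.2383.
Closed form (all zeros inside, monic): I(r) = n·log(r) = 3·log(8) = 6.2383. ✓

I(r) ≈ 6.2383.


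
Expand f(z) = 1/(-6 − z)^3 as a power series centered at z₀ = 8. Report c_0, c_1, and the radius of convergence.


Let w = z − z₀, so z = z₀ + w.
Then -6 − z = -6 − (z₀ + w) = (-6 − z₀) − w = -14 − w.
f(z) = 1/(-14 − w)^3 = (1/(-14)^3) · (1 − w/(-14))^{−3}.
By the binomial series (1−u)^{−3} = Σ_{n≥0} C(n+2, 2) u^n for |u|<1, with u = w/(-14):
  c_n = C(n+2, 2) / (-14)^(n+3).
  c_0 = 1/(-14)^3 = -1/2744.
  c_1 = 3/(-14)^4 = 3/38416.
The series is valid for |w/d| < 1, i.e. |z − z₀| < |d|.
Radius of convergence: R = |-6 − z₀| = |-14| = 14 (distance from z₀ to the singularity z = -6).

c_0 = -1/2744, c_1 = 3/38416; R = 14.


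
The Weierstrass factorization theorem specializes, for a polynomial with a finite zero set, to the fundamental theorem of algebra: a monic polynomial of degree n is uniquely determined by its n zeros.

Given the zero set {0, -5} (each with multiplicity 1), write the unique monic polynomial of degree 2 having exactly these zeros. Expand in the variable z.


The polynomial is p(z) = ∏_{α ∈ S} (z − α), where S = {0, -5}.
Expanding the product yields: p(z) = z^2 + 5·z.
The resulting polynomial has degree 2 and real coefficients as required.

p(z) = z^2 + 5·z.


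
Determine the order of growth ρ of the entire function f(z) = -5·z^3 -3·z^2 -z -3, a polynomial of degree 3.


|f(z)| ≤ Σ|c_k|·r^k = O(r^3) as r → ∞. Polynomial growth is O(e^{r^ε}) for every ε > 0 (since r^3/e^{r^ε} → 0), so ρ ≤ ε for all ε > 0, i.e. ρ = 0. Every nonconstant polynomial has order 0.
Therefore ρ = 0.

Order ρ = 0.


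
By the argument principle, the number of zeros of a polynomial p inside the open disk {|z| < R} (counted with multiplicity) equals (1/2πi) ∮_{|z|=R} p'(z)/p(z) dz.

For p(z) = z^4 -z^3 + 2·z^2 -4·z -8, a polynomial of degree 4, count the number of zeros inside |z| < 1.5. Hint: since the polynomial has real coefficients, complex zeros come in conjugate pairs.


The zeros of p are: -1, 2, (0 + 2i), (0 - 2i).
Their magnitudes are: 1, 2, 2, 2.
Zeros with |z| < R = 1.5: -1.
Count = 1.
By the argument principle, (1/2πi) ∮_{|z|=R} p'(z)/p(z) dz equals exactly this count.

Number of zeros inside |z| < 1.5: 1.


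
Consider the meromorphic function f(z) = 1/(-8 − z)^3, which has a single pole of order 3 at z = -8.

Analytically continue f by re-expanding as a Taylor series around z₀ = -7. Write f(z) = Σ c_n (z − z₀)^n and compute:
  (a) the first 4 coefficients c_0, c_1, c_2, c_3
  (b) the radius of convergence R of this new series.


Let w = z − z₀, so z = z₀ + w.
Then -8 − z = -8 − (z₀ + w) = (-8 − z₀) − w = -1 − w.
f(z) = 1/(-1 − w)^3 = (1/(-1)^3) · (1 − w/(-1))^{−3}.
By the binomial series (1−u)^{−3} = Σ_{n≥0} C(n+2, 2) u^n for |u|<1, with u = w/(-1):
  c_n = C(n+2, 2) / (-1)^(n+3).
  c_0 = 1/(-1)^3 = -1.
  c_1 = 3/(-1)^4 = 3.
  c_2 = 6/(-1)^5 = -6.
  c_3 = 10/(-1)^6 = 10.
The series is valid for |w/d| < 1, i.e. |z − z₀| < |d|.
Radius of convergence: R = |-8 − z₀| = |-1| = 1 (distance from z₀ to the singularity z = -8).

c_0 = -1, c_1 = 3, c_2 = -6, c_3 = 10; R = 1.


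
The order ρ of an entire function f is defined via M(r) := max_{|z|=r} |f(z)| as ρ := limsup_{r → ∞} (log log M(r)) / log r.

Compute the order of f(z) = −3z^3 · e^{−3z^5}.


M(r) = max_{|z|=r} |-3|·|z|^3·|e^{−3z^5}| = 3·r^3 · e^{3r^5} (the factors attain their maxima compatibly on |z|=r). Then log M(r) = log 3 + 3·log r + 3r^5, dominated by the last term, so log log M(r) ~ 5·log r. The polynomial factor -3z^3 contributes only a log r term and does not affect the order. ρ = 5.
Therefore ρ = 5.

Order ρ = 5.


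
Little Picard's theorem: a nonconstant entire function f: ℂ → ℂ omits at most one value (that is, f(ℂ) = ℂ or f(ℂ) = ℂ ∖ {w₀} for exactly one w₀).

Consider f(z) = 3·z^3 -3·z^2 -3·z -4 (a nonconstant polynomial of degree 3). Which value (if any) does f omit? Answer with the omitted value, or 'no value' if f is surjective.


Little Picard bounds the complement of f(ℂ) to at most one point.
For every w ∈ ℂ, the equation p(z) − w = 0 is a nonconstant polynomial in z and hence has at least one root by the fundamental theorem of algebra. So p is surjective onto ℂ, omitting no value.

Omitted value: no value.


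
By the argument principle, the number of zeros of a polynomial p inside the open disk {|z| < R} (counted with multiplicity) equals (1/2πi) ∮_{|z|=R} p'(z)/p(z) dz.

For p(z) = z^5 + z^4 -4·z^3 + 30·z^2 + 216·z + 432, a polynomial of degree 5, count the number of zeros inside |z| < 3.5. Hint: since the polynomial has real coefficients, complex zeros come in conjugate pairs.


The zeros of p are: (3 + 3i), (3 - 3i), -3, (-2 + 2i), (-2 - 2i).
Their magnitudes are: 4.243, 4.243, 3, 2.828, 2.828.
Zeros with |z| < R = 3.5: -3, (-2 + 2i), (-2 - 2i).
Count = 3.
By the argument principle, (1/2πi) ∮_{|z|=R} p'(z)/p(z) dz equals exactly this count.

Number of zeros inside |z| < 3.5: 3.


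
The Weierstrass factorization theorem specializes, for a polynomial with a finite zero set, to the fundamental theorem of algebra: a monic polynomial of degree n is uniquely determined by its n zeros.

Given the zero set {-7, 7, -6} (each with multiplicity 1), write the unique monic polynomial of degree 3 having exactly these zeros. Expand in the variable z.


The polynomial is p(z) = ∏_{α ∈ S} (z − α), where S = {-7, 7, -6}.
Expanding the product yields: p(z) = z^3 + 6·z^2 -49·z -294.
The resulting polynomial has degree 3 and real coefficients as required.

p(z) = z^3 + 6·z^2 -49·z -294.


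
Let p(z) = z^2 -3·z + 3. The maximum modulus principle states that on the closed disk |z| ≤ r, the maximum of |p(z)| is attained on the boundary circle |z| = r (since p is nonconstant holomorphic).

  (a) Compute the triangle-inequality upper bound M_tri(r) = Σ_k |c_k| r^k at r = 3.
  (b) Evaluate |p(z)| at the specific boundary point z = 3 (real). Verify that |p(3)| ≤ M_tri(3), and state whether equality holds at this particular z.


Coefficients: c_0 = 3, c_1 = -3, c_2 = 1. Radius r = 3.
Part (a). Triangle bound: M_tri(r) = Σ_k |c_k| r^k
  = |3|·3^0 + |-3|·3^1 + |1|·3^2
  = 3 + 9 + 9 = 21.
This bounds M(r) := max_{|z|=r} |p(z)| from above; equality holds iff all terms c_k z^k can be made to align in phase at a single z on |z|=r.
Part (b). At z = 3 (real, on the circle |z| = r):
  p(3) = (3)·3^0 + (-3)·3^1 + (1)·3^2 = 3.
  |p(3)| = 3.
Check: |p(3)| = 3 ≤ 21 = M_tri(3). ✓ Equality does not hold at z = 3 (the coefficients have mixed signs, so the terms do not all align in phase there).

M_tri(3) = 21; |p(3)| = 3; equality at z=3: no.


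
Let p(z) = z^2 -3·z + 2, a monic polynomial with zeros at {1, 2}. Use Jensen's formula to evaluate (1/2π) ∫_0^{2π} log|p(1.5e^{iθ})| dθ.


Zeros: 1, 2; r = 1.5.
Inside |z| < r: 1. Outside (|z| ≥ r): 2.
p(0) = 2, so log|p(0)| = log(2) = 0.6931.
Apply Jensen: I(r) = log|p(0)| + Σ_k log(r/|z_k|), summed over zeros inside |z| < r.
  log(r/|z_k|) for z_k = 1: log(1.5/1) = 0.4055
  Outside zeros (2) contribute nothing to the Jensen sum.
Sum over inside zeros: 0.4055.
I(r) = log|p(0)| + (inside sum) = 0.6931 + 0.4055 = 1.0986.
Note: since some zeros are outside |z| ≤ r, the simplified n·log(r) form does NOT apply — only the inside zeros contribute.

I(r) ≈ 1.0986.


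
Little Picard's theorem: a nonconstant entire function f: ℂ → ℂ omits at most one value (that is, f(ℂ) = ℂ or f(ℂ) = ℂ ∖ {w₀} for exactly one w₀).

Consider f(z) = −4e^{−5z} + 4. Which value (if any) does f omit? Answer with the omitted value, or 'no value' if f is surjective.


Little Picard bounds the complement of f(ℂ) to at most one point.
e^{−5z} is never zero on ℂ, so -4·e^{−5z} takes every value in ℂ ∖ {0}. Adding 4 shifts the range to ℂ ∖ {4}. Thus f omits exactly the value 4.

Omitted value: 4.


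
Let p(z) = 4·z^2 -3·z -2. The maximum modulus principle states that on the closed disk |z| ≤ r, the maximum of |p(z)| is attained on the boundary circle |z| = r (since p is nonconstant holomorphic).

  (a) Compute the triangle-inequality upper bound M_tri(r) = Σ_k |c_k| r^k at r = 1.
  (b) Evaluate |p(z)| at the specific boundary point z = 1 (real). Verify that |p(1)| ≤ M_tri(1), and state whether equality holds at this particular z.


Coefficients: c_0 = -2, c_1 = -3, c_2 = 4. Radius r = 1.
Part (a). Triangle bound: M_tri(r) = Σ_k |c_k| r^k
  = |-2|·1^0 + |-3|·1^1 + |4|·1^2
  = 2 + 3 + 4 = 9.
This bounds M(r) := max_{|z|=r} |p(z)| from above; equality holds iff all terms c_k z^k can be made to align in phase at a single z on |z|=r.
Part (b). At z = 1 (real, on the circle |z| = r):
  p(1) = (-2)·1^0 + (-3)·1^1 + (4)·1^2 = -1.
  |p(1)| = 1.
Check: |p(1)| = 1 ≤ 9 = M_tri(1). ✓ Equality does not hold at z = 1 (the coefficients have mixed signs, so the terms do not all align in phase there).

M_tri(1) = 9; |p(1)| = 1; equality at z=1: no.


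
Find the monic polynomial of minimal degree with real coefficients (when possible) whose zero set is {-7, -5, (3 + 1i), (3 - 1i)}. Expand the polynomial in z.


The polynomial is p(z) = ∏_{α ∈ S} (z − α), where S = {-7, -5, (3 + 1i), (3 - 1i)}.
Expanding the product yields: p(z) = z^4 + 6·z^3 -27·z^2 -90·z + 350.
Note conjugate pairs combine to real quadratics: (z − (3+1i))(z − (3−1i)) = z² − 6z + 10.
The resulting polynomial has degree 4 and real coefficients as required.

p(z) = z^4 + 6·z^3 -27·z^2 -90·z + 350.


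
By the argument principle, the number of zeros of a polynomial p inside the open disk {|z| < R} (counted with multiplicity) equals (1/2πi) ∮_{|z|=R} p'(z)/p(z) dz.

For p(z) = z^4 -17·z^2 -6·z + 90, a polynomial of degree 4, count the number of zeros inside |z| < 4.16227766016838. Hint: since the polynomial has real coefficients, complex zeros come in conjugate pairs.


The zeros of p are: 3, 3, (-3 + 1i), (-3 - 1i).
Their magnitudes are: 3, 3, 3.162, 3.162.
Zeros with |z| < R = 4.16227766016838: 3, 3, (-3 + 1i), (-3 - 1i).
Count = 4.
By the argument principle, (1/2πi) ∮_{|z|=R} p'(z)/p(z) dz equals exactly this count.

Number of zeros inside |z| < 4.16227766016838: 4.


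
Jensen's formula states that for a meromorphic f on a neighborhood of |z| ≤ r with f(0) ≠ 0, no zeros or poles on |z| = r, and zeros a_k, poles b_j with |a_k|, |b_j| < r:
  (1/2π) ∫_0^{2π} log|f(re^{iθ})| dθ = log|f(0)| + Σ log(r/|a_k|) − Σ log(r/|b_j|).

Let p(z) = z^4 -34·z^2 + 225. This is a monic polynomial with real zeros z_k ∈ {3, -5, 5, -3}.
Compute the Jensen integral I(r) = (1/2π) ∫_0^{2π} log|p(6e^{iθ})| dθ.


Zeros: -5, -3, 3, 5; r = 6.
Inside |z| < r: -5, -3, 3, 5. Outside (|z| ≥ r): ∅.
p(0) = 225, so log|p(0)| = log(225) = 5.4161.
Apply Jensen: I(r) = log|p(0)| + Σ_k log(r/|z_k|), summed over zeros inside |z| < r.
  log(r/|z_k|) for z_k = 3: log(6/3) = 0.6931
  log(r/|z_k|) for z_k = -5: log(6/5) = 0.1823
  log(r/|z_k|) for z_k = 5: log(6/5) = 0.1823
  log(r/|z_k|) for z_k = -3: log(6/3) = 0.6931
Sum over inside zeros: 1.7509.
I(r) = log|p(0)| + (inside sum) = 5.4161 + 1.7509 = 7.1670.
Closed form (all zeros inside, monic): I(r) = n·log(r) = 4·log(6) = 7.1670. ✓

I(r) ≈ 7.1670.


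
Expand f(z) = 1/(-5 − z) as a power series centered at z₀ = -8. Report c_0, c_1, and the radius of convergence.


Let w = z − z₀, so z = z₀ + w.
Then -5 − z = -5 − (z₀ + w) = (-5 − z₀) − w = 3 − w.
f(z) = 1/(3 − w) = (1/(3)) · 1/(1 − w/(3)) = Σ_{n≥0} w^n / (3)^(n+1).
So c_n = 1/(3)^(n+1):
  c_0 = 1/(3)^1 = 1/3.
  c_1 = 1/(3)^2 = 1/9.
The series is valid for |w/d| < 1, i.e. |z − z₀| < |d|.
Radius of convergence: R = |-5 − z₀| = |3| = 3 (distance from z₀ to the singularity z = -5).

c_0 = 1/3, c_1 = 1/9; R = 3.


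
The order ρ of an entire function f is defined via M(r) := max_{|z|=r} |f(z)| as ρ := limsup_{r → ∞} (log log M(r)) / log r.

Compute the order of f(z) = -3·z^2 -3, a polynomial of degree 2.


|f(z)| ≤ Σ|c_k|·r^k = O(r^2) as r → ∞. Polynomial growth is O(e^{r^ε}) for every ε > 0 (since r^2/e^{r^ε} → 0), so ρ ≤ ε for all ε > 0, i.e. ρ = 0. Every nonconstant polynomial has order 0.
Therefore ρ = 0.

Order ρ = 0.


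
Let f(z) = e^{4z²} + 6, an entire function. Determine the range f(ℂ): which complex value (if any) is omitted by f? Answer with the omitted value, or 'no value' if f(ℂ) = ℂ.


Little Picard bounds the complement of f(ℂ) to at most one point.
The exponent g(z) = 4z² is a nonconstant polynomial, hence surjective onto ℂ. So e^{g(z)} takes every value in {e^w : w ∈ ℂ} = ℂ ∖ {0}. Adding 6 shifts the range to ℂ ∖ {6}. f omits exactly 6.

Omitted value: 6.


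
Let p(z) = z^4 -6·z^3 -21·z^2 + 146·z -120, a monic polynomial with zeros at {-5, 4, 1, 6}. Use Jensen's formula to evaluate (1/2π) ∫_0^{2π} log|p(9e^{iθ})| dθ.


Zeros: -5, 1, 4, 6; r = 9.
Inside |z| < r: -5, 1, 4, 6. Outside (|z| ≥ r): ∅.
p(0) = -120, so log|p(0)| = log(120) = 4.7875.
Apply Jensen: I(r) = log|p(0)| + Σ_k log(r/|z_k|), summed over zeros inside |z| < r.
  log(r/|z_k|) for z_k = -5: log(9/5) = 0.5878
  log(r/|z_k|) for z_k = 4: log(9/4) = 0.8109
  log(r/|z_k|) for z_k = 1: log(9/1) = 2.1972
  log(r/|z_k|) for z_k = 6: log(9/6) = 0.4055
Sum over inside zeros: 4.0014.
I(r) = log|p(0)| + (inside sum) = 4.7875 + 4.0014 = 8.7889.
Closed form (all zeros inside, monic): I(r) = n·log(r) = 4·log(9) = 8.7889. ✓

I(r) ≈ 8.7889.


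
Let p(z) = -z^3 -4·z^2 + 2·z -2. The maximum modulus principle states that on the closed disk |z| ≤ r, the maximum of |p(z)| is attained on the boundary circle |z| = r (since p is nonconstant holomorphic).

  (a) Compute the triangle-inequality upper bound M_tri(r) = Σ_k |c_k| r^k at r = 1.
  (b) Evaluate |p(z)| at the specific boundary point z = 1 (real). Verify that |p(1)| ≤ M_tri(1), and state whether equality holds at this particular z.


Coefficients: c_0 = -2, c_1 = 2, c_2 = -4, c_3 = -1. Radius r = 1.
Part (a). Triangle bound: M_tri(r) = Σ_k |c_k| r^k
  = |-2|·1^0 + |2|·1^1 + |-4|·1^2 + |-1|·1^3
  = 2 + 2 + 4 + 1 = 9.
This bounds M(r) := max_{|z|=r} |p(z)| from above; equality holds iff all terms c_k z^k can be made to align in phase at a single z on |z|=r.
Part (b). At z = 1 (real, on the circle |z| = r):
  p(1) = (-2)·1^0 + (2)·1^1 + (-4)·1^2 + (-1)·1^3 = -5.
  |p(1)| = 5.
Check: |p(1)| = 5 ≤ 9 = M_tri(1). ✓ Equality does not hold at z = 1 (the coefficients have mixed signs, so the terms do not all align in phase there).

M_tri(1) = 9; |p(1)| = 5; equality at z=1: no.


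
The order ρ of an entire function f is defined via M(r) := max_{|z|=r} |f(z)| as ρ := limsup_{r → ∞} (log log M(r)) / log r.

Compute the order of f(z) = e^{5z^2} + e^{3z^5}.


Each summand is entire of order 2 and 5 respectively (as in the single-exponential case). The order of a sum is at most the max of the orders, so ρ ≤ 5. For the lower bound: on |z|=r choose arg z so that 3z^5 is real positive; then |e^{3z^5}| = e^{3r^5} while |e^{5z^2}| ≤ e^{5r^2} = o(e^{3r^5}). So |f| ≥ e^{3r^5}(1 − o(1)) and ρ ≥ 5. Hence ρ = max(2, 5) = 5.
Therefore ρ = 5.

Order ρ = 5.


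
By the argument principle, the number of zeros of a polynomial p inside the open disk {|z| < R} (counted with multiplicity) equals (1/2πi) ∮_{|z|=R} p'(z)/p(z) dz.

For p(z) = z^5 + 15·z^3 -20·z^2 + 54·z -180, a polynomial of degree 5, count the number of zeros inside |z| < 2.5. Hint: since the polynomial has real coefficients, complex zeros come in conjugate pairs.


The zeros of p are: (-1 + 3i), (-1 - 3i), (0 + 3i), (0 - 3i), 2.
Their magnitudes are: 3.162, 3.162, 3, 3, 2.
Zeros with |z| < R = 2.5: 2.
Count = 1.
By the argument principle, (1/2πi) ∮_{|z|=R} p'(z)/p(z) dz equals exactly this count.

Number of zeros inside |z| < 2.5: 1.


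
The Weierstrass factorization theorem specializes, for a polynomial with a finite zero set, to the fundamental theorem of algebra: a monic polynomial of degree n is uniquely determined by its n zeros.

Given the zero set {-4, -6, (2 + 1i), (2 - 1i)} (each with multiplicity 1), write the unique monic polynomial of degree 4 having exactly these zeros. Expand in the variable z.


The polynomial is p(z) = ∏_{α ∈ S} (z − α), where S = {-4, -6, (2 + 1i), (2 - 1i)}.
Expanding the product yields: p(z) = z^4 + 6·z^3 -11·z^2 -46·z + 120.
Note conjugate pairs combine to real quadratics: (z − (2+1i))(z − (2−1i)) = z² − 4z + 5.
The resulting polynomial has degree 4 and real coefficients as required.

p(z) = z^4 + 6·z^3 -11·z^2 -46·z + 120.


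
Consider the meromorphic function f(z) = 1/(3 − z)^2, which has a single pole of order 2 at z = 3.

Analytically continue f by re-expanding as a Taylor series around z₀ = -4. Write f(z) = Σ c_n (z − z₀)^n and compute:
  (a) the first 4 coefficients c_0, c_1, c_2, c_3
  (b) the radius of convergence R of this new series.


Let w = z − z₀, so z = z₀ + w.
Then 3 − z = 3 − (z₀ + w) = (3 − z₀) − w = 7 − w.
f(z) = 1/(7 − w)^2 = (1/(7)^2) · (1 − w/(7))^{−2}.
By the binomial series (1−u)^{−2} = Σ_{n≥0} C(n+1, 1) u^n for |u|<1, with u = w/(7):
  c_n = C(n+1, 1) / (7)^(n+2).
  c_0 = 1/(7)^2 = 1/49.
  c_1 = 2/(7)^3 = 2/343.
  c_2 = 3/(7)^4 = 3/2401.
  c_3 = 4/(7)^5 = 4/16807.
The series is valid for |w/d| < 1, i.e. |z − z₀| < |d|.
Radius of convergence: R = |3 − z₀| = |7| = 7 (distance from z₀ to the singularity z = 3).

c_0 = 1/49, c_1 = 2/343, c_2 = 3/2401, c_3 = 4/16807; R = 7.
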